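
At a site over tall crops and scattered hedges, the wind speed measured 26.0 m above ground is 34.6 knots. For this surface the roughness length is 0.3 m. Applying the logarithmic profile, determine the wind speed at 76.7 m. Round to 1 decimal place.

43.0 knots

Log law: V(z) ∝ ln(z/z₀), so V₂/V₁ = ln(z₂/z₀) / ln(z₁/z₀).
ln(76.7/0.3) = 5.5439, ln(26.0/0.3) = 4.4621
V₂ = 34.6 × 5.5439/4.4621 = 34.6 × 1.2424 = 42.9886 knots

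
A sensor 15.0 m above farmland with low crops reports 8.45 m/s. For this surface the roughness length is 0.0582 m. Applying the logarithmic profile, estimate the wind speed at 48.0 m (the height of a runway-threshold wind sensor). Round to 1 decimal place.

10.2 m/s

Log law: V(z) ∝ ln(z/z₀), so V₂/V₁ = ln(z₂/z₀) / ln(z₁/z₀).
ln(48.0/0.0582) = 6.7151, ln(15.0/0.0582) = 5.5519
V₂ = 8.45 × 6.7151/5.5519 = 8.45 × 1.2095 = 10.2203 m/s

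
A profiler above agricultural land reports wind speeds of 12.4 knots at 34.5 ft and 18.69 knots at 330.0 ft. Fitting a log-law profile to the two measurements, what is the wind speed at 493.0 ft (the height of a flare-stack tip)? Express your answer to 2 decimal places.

19.81 knots

Log law: V ∝ ln(z/z₀). From the pair, with r = V₁/V₂ = 0.66346,
ln z₀ = (ln z₁ − r·ln z₂)/(1 − r) = (3.5410 − 0.66346×5.7991)/0.33654 = -0.9107 → z₀ = 0.4022 ft
V₃ = V₁ · ln(z₃/z₀)/ln(z₁/z₀) = 12.4 × 7.1112/4.4516 = 19.8081 knots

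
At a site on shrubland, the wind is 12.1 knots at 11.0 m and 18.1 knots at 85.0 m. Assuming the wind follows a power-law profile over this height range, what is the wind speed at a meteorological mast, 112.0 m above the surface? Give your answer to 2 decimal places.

First find α: α = ln(V₂/V₁)/ln(z₂/z₁) = ln(18.1/12.1)/ln(85.0/11.0) = 0.40271/2.04476 = 0.1969
Extrapolate from 85.0 m to 112.0 m: V₃ = 18.1 × (112.0/85.0)^0.1969 = 18.1 × 1.0558 = 19.1105 knots

19.11 knots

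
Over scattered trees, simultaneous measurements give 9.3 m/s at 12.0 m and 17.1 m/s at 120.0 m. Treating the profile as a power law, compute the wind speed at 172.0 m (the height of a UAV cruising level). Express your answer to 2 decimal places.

First find α: α = ln(V₂/V₁)/ln(z₂/z₁) = ln(17.1/9.3)/ln(120.0/12.0) = 0.60906/2.30259 = 0.2645
Extrapolate from 120.0 m to 172.0 m: V₃ = 17.1 × (172.0/120.0)^0.2645 = 17.1 × 1.0999 = 18.8084 m/s

18.81 m/s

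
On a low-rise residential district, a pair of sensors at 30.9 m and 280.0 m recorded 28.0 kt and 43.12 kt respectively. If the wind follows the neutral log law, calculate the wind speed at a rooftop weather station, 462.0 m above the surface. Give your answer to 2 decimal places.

46.56 kt

Log law: V ∝ ln(z/z₀). From the pair, with r = V₁/V₂ = 0.64935,
ln z₀ = (ln z₁ − r·ln z₂)/(1 − r) = (3.4308 − 0.64935×5.6348)/0.35065 = -0.6508 → z₀ = 0.5216 m
V₃ = V₁ · ln(z₃/z₀)/ln(z₁/z₀) = 28.0 × 6.7864/4.0815 = 46.5554 kt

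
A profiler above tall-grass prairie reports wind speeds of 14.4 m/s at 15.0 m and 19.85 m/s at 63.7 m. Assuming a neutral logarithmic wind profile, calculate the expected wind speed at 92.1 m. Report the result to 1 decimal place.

Log law: V ∝ ln(z/z₀). From the pair, with r = V₁/V₂ = 0.72544,
ln z₀ = (ln z₁ − r·ln z₂)/(1 − r) = (2.7081 − 0.72544×4.1542)/0.27456 = -1.1129 → z₀ = 0.3286 m
V₃ = V₁ · ln(z₃/z₀)/ln(z₁/z₀) = 14.4 × 5.6358/3.8210 = 21.2395 m/s

21.2 m/s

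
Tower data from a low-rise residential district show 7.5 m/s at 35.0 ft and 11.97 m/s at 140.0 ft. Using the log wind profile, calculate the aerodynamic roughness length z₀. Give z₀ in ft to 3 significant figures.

z₀ ≈ 3.42 ft

Log law: V(z) ∝ ln(z/z₀). With r = V₁/V₂ = 7.5/11.97 = 0.62657,
r · ln(z₂/z₀) = ln(z₁/z₀) ⇒ ln z₀ = (ln z₁ − r·ln z₂)/(1 − r)
ln z₀ = (3.55535 − 0.62657×4.94164) / 0.37343 = 1.2294
z₀ = exp(1.2294) = 3.419 ft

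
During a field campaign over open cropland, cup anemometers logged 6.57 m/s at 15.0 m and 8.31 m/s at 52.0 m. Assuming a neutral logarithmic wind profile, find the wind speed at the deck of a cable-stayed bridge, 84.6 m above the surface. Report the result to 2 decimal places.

Log law: V ∝ ln(z/z₀). From the pair, with r = V₁/V₂ = 0.79061,
ln z₀ = (ln z₁ − r·ln z₂)/(1 − r) = (2.7081 − 0.79061×3.9512)/0.20939 = -1.9861 → z₀ = 0.1372 m
V₃ = V₁ · ln(z₃/z₀)/ln(z₁/z₀) = 6.57 × 6.4240/4.6941 = 8.9912 m/s

8.99 m/s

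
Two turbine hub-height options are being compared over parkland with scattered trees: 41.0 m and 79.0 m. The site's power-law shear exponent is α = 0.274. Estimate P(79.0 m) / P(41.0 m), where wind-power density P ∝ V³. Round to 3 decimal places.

Speed ratio: V_B/V_A = (z_B/z_A)^α = (79.0/41.0)^0.274 = (1.9268)^0.274 = 1.19687
Power-density ratio: P_B/P_A = (V_B/V_A)³ = (1.19687)³ = 1.71451

1.715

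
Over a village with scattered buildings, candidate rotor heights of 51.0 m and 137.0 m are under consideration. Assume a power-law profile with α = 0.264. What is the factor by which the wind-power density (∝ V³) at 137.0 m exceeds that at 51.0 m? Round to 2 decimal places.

Speed ratio: V_B/V_A = (z_B/z_A)^α = (137.0/51.0)^0.264 = (2.6863)^0.264 = 1.29806
Power-density ratio: P_B/P_A = (V_B/V_A)³ = (1.29806)³ = 2.18719

2.19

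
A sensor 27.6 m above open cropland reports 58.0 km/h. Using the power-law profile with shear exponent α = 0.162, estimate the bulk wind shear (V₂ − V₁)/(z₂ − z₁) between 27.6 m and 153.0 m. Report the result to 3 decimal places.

0.148 km/h/m

Power law: V₂ = V₁ · (z₂/z₁)^α = 58.0 × (5.5435)^0.162 = 76.5457 km/h
ΔV/Δz = (76.5457 − 58.0)/(153.0 − 27.6) = 18.5457/125.4000 = 0.14789 km/h/m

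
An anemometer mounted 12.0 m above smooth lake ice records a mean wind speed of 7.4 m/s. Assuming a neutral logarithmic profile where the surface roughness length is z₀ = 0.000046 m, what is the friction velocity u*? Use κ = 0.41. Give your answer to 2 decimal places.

u* ≈ 0.24 m/s

Log law: V(z) = (u*/κ) · ln(z/z₀) ⇒ u* = κ · V / ln(z/z₀)
u* = 0.41 × 7.4 / ln(12.0/0.000046) = 0.41 × 7.4 / 12.4718
   = 3.0340 / 12.4718 = 0.2433 m/s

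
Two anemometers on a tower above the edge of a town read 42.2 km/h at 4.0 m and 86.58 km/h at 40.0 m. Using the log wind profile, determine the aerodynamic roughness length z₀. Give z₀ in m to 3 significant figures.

Log law: V(z) ∝ ln(z/z₀). With r = V₁/V₂ = 42.2/86.58 = 0.48741,
r · ln(z₂/z₀) = ln(z₁/z₀) ⇒ ln z₀ = (ln z₁ − r·ln z₂)/(1 − r)
ln z₀ = (1.38629 − 0.48741×3.68888) / 0.51259 = -0.8032
z₀ = exp(-0.8032) = 0.4479 m

z₀ ≈ 0.448 m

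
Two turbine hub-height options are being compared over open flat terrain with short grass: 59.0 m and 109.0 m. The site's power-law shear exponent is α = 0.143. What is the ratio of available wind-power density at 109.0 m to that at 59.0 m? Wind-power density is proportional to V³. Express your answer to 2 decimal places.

Speed ratio: V_B/V_A = (z_B/z_A)^α = (109.0/59.0)^0.143 = (1.8475)^0.143 = 1.09174
Power-density ratio: P_B/P_A = (V_B/V_A)³ = (1.09174)³ = 1.30125

1.30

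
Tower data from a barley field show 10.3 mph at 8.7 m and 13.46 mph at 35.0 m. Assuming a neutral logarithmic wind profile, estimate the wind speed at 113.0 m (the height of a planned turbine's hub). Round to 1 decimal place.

Log law: V ∝ ln(z/z₀). From the pair, with r = V₁/V₂ = 0.76523,
ln z₀ = (ln z₁ − r·ln z₂)/(1 − r) = (2.1633 − 0.76523×3.5553)/0.23477 = -2.3740 → z₀ = 0.09311 m
V₃ = V₁ · ln(z₃/z₀)/ln(z₁/z₀) = 10.3 × 7.1014/4.5373 = 16.1206 mph

16.1 mph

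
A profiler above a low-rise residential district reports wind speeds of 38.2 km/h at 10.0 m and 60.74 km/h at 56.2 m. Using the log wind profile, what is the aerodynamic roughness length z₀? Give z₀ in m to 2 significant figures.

Log law: V(z) ∝ ln(z/z₀). With r = V₁/V₂ = 38.2/60.74 = 0.62891,
r · ln(z₂/z₀) = ln(z₁/z₀) ⇒ ln z₀ = (ln z₁ − r·ln z₂)/(1 − r)
ln z₀ = (2.30259 − 0.62891×4.02892) / 0.37109 = -0.6231
z₀ = exp(-0.6231) = 0.5363 m

z₀ ≈ 0.54 m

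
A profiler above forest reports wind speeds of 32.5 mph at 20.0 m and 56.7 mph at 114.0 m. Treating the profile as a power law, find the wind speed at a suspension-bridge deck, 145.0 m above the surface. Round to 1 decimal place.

First find α: α = ln(V₂/V₁)/ln(z₂/z₁) = ln(56.7/32.5)/ln(114.0/20.0) = 0.55653/1.74047 = 0.3198
Extrapolate from 114.0 m to 145.0 m: V₃ = 56.7 × (145.0/114.0)^0.3198 = 56.7 × 1.0799 = 61.2331 mph

61.2 mph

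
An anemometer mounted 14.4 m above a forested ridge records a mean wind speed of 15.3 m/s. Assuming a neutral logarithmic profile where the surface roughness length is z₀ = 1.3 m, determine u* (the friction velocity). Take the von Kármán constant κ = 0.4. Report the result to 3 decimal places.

u* ≈ 2.545 m/s

Log law: V(z) = (u*/κ) · ln(z/z₀) ⇒ u* = κ · V / ln(z/z₀)
u* = 0.4 × 15.3 / ln(14.4/1.3) = 0.4 × 15.3 / 2.4049
   = 6.1200 / 2.4049 = 2.5448 m/s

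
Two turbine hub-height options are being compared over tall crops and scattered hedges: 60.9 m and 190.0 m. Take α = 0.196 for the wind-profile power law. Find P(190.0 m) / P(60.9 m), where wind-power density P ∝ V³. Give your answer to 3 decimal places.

Speed ratio: V_B/V_A = (z_B/z_A)^α = (190.0/60.9)^0.196 = (3.1199)^0.196 = 1.24983
Power-density ratio: P_B/P_A = (V_B/V_A)³ = (1.24983)³ = 1.95233

1.952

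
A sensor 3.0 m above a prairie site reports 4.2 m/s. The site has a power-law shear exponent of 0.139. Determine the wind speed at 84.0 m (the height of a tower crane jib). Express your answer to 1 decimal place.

6.7 m/s

Power-law profile: V₂ = V₁ · (z₂/z₁)^α
V₂ = 4.2 × (84.0/3.0)^0.139 = 4.2 × (28.0000)^0.139
    = 4.2 × 1.5891 = 6.6743 m/s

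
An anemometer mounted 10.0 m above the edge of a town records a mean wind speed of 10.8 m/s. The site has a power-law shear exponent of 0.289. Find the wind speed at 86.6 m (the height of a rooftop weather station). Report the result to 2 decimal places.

20.15 m/s

Power-law profile: V₂ = V₁ · (z₂/z₁)^α
V₂ = 10.8 × (86.6/10.0)^0.289 = 10.8 × (8.6600)^0.289
    = 10.8 × 1.8661 = 20.1542 m/s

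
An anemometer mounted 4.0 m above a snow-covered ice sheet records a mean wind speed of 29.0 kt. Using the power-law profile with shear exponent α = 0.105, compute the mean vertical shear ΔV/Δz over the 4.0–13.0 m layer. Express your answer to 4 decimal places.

0.4245 kt/m

Power law: V₂ = V₁ · (z₂/z₁)^α = 29.0 × (3.2500)^0.105 = 32.8205 kt
ΔV/Δz = (32.8205 − 29.0)/(13.0 − 4.0) = 3.8205/9.0000 = 0.42450 kt/m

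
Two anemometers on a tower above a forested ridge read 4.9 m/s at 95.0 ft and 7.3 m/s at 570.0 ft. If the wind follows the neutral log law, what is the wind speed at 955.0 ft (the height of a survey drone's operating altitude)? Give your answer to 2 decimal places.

7.99 m/s

Log law: V ∝ ln(z/z₀). From the pair, with r = V₁/V₂ = 0.67123,
ln z₀ = (ln z₁ − r·ln z₂)/(1 − r) = (4.5539 − 0.67123×6.3456)/0.32877 = 0.8957 → z₀ = 2.449 ft
V₃ = V₁ · ln(z₃/z₀)/ln(z₁/z₀) = 4.9 × 5.9660/3.6582 = 7.9913 m/s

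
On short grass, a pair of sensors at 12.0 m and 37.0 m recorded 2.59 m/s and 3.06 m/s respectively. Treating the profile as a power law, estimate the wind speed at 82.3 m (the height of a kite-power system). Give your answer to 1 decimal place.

3.4 m/s

First find α: α = ln(V₂/V₁)/ln(z₂/z₁) = ln(3.06/2.59)/ln(37.0/12.0) = 0.16676/1.12601 = 0.1481
Extrapolate from 37.0 m to 82.3 m: V₃ = 3.06 × (82.3/37.0)^0.1481 = 3.06 × 1.1257 = 3.4446 m/s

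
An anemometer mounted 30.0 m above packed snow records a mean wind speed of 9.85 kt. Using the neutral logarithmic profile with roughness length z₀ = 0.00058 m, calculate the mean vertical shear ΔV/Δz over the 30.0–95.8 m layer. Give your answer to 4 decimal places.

Log law: V₂ = V₁ · ln(z₂/z₀)/ln(z₁/z₀) = 9.85 × 12.0147/10.8537 = 10.9037 kt
ΔV/Δz = (10.9037 − 9.85)/(95.8 − 30.0) = 1.0537/65.8000 = 0.01601 kt/m

0.0160 kt/m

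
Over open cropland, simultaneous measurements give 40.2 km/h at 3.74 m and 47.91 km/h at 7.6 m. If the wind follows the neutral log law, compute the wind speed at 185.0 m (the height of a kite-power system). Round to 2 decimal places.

Log law: V ∝ ln(z/z₀). From the pair, with r = V₁/V₂ = 0.83907,
ln z₀ = (ln z₁ − r·ln z₂)/(1 − r) = (1.3191 − 0.83907×2.0281)/0.16093 = -2.3780 → z₀ = 0.09274 m
V₃ = V₁ · ln(z₃/z₀)/ln(z₁/z₀) = 40.2 × 7.5983/3.6971 = 82.6205 km/h

82.62 km/h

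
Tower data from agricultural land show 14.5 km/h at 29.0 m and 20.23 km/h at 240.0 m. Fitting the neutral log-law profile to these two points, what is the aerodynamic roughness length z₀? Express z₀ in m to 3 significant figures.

z₀ ≈ 0.138 m

Log law: V(z) ∝ ln(z/z₀). With r = V₁/V₂ = 14.5/20.23 = 0.71676,
r · ln(z₂/z₀) = ln(z₁/z₀) ⇒ ln z₀ = (ln z₁ − r·ln z₂)/(1 − r)
ln z₀ = (3.36730 − 0.71676×5.48064) / 0.28324 = -1.9806
z₀ = exp(-1.9806) = 0.1380 m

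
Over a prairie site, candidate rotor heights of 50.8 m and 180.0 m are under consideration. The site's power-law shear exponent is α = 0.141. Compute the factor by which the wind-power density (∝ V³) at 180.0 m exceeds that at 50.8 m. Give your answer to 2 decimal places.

Speed ratio: V_B/V_A = (z_B/z_A)^α = (180.0/50.8)^0.141 = (3.5433)^0.141 = 1.19527
Power-density ratio: P_B/P_A = (V_B/V_A)³ = (1.19527)³ = 1.70765

1.71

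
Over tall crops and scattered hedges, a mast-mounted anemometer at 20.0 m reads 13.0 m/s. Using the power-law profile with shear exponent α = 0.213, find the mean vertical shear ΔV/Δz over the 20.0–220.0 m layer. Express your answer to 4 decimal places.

Power law: V₂ = V₁ · (z₂/z₁)^α = 13.0 × (11.0000)^0.213 = 21.6651 m/s
ΔV/Δz = (21.6651 − 13.0)/(220.0 − 20.0) = 8.6651/200.0000 = 0.04333 m/s/m

0.0433 m/s/m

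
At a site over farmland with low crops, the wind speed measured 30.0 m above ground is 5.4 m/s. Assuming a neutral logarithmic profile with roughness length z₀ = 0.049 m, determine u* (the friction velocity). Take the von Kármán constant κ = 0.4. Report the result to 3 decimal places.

u* ≈ 0.337 m/s

Log law: V(z) = (u*/κ) · ln(z/z₀) ⇒ u* = κ · V / ln(z/z₀)
u* = 0.4 × 5.4 / ln(30.0/0.049) = 0.4 × 5.4 / 6.4171
   = 2.1600 / 6.4171 = 0.3366 m/s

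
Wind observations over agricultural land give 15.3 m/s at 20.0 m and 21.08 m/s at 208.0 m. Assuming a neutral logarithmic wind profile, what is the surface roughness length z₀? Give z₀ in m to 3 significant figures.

Log law: V(z) ∝ ln(z/z₀). With r = V₁/V₂ = 15.3/21.08 = 0.72581,
r · ln(z₂/z₀) = ln(z₁/z₀) ⇒ ln z₀ = (ln z₁ − r·ln z₂)/(1 − r)
ln z₀ = (2.99573 − 0.72581×5.33754) / 0.27419 = -3.2032
z₀ = exp(-3.2032) = 0.04063 m

z₀ ≈ 0.0406 m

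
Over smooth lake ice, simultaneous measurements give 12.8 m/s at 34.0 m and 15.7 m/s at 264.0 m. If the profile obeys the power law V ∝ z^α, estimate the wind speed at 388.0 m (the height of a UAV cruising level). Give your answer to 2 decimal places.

First find α: α = ln(V₂/V₁)/ln(z₂/z₁) = ln(15.7/12.8)/ln(264.0/34.0) = 0.20422/2.04959 = 0.0996
Extrapolate from 264.0 m to 388.0 m: V₃ = 15.7 × (388.0/264.0)^0.0996 = 15.7 × 1.0391 = 16.3140 m/s

16.31 m/s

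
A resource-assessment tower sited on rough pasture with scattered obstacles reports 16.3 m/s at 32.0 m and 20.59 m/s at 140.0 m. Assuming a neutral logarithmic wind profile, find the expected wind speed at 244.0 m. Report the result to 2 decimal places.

Log law: V ∝ ln(z/z₀). From the pair, with r = V₁/V₂ = 0.79165,
ln z₀ = (ln z₁ − r·ln z₂)/(1 − r) = (3.4657 − 0.79165×4.9416)/0.20835 = -2.1420 → z₀ = 0.1174 m
V₃ = V₁ · ln(z₃/z₀)/ln(z₁/z₀) = 16.3 × 7.6392/5.6078 = 22.2047 m/s

22.20 m/s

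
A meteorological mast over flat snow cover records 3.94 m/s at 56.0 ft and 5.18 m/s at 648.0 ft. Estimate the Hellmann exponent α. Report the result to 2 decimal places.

Power law: V₂/V₁ = (z₂/z₁)^α ⇒ α = ln(V₂/V₁) / ln(z₂/z₁)
α = ln(5.18/3.94) / ln(648.0/56.0) = ln(1.3147) / ln(11.5714)
  = 0.27362 / 2.44854 = 0.11175

α ≈ 0.11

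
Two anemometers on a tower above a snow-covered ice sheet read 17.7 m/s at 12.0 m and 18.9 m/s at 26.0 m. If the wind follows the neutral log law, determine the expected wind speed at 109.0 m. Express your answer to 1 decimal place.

21.1 m/s

Log law: V ∝ ln(z/z₀). From the pair, with r = V₁/V₂ = 0.93651,
ln z₀ = (ln z₁ − r·ln z₂)/(1 − r) = (2.4849 − 0.93651×3.2581)/0.06349 = -8.9196 → z₀ = 0.0001337 m
V₃ = V₁ · ln(z₃/z₀)/ln(z₁/z₀) = 17.7 × 13.6110/11.4046 = 21.1244 m/s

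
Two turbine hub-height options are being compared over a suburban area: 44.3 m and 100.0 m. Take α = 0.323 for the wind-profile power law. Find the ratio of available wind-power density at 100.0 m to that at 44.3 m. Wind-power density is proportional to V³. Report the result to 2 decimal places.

2.20

Speed ratio: V_B/V_A = (z_B/z_A)^α = (100.0/44.3)^0.323 = (2.2573)^0.323 = 1.30080
Power-density ratio: P_B/P_A = (V_B/V_A)³ = (1.30080)³ = 2.20107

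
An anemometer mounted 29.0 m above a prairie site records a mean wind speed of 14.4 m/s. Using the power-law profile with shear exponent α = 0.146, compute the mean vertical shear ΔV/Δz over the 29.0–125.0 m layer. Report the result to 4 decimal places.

Power law: V₂ = V₁ · (z₂/z₁)^α = 14.4 × (4.3103)^0.146 = 17.8238 m/s
ΔV/Δz = (17.8238 − 14.4)/(125.0 − 29.0) = 3.4238/96.0000 = 0.03566 m/s/m

0.0357 m/s/m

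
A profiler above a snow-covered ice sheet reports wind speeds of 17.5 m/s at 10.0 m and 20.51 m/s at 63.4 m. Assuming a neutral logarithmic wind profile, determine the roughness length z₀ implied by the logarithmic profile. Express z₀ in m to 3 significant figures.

Log law: V(z) ∝ ln(z/z₀). With r = V₁/V₂ = 17.5/20.51 = 0.85324,
r · ln(z₂/z₀) = ln(z₁/z₀) ⇒ ln z₀ = (ln z₁ − r·ln z₂)/(1 − r)
ln z₀ = (2.30259 − 0.85324×4.14946) / 0.14676 = -8.4351
z₀ = exp(-8.4351) = 0.0002171 m

z₀ ≈ 0.000217 m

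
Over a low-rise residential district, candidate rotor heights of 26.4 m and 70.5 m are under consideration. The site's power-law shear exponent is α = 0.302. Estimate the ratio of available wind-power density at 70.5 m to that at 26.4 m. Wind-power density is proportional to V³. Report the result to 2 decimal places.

2.43

Speed ratio: V_B/V_A = (z_B/z_A)^α = (70.5/26.4)^0.302 = (2.6705)^0.302 = 1.34533
Power-density ratio: P_B/P_A = (V_B/V_A)³ = (1.34533)³ = 2.43493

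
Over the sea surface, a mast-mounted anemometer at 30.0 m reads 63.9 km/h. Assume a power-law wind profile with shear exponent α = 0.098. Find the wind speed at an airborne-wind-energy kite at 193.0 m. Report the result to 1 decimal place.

76.7 km/h

Power-law profile: V₂ = V₁ · (z₂/z₁)^α
V₂ = 63.9 × (193.0/30.0)^0.098 = 63.9 × (6.4333)^0.098
    = 63.9 × 1.2001 = 76.6880 km/h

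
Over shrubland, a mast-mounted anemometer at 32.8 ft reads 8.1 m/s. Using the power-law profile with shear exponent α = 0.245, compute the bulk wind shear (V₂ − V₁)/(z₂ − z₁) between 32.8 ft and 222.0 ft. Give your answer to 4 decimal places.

Power law: V₂ = V₁ · (z₂/z₁)^α = 8.1 × (6.7683)^0.245 = 12.9405 m/s
ΔV/Δz = (12.9405 − 8.1)/(222.0 − 32.8) = 4.8405/189.2000 = 0.02558 m/s/ft

0.0256 m/s/ft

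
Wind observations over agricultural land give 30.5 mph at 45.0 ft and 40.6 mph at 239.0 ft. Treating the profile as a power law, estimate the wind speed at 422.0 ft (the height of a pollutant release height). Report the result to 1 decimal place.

44.8 mph

First find α: α = ln(V₂/V₁)/ln(z₂/z₁) = ln(40.6/30.5)/ln(239.0/45.0) = 0.28604/1.66980 = 0.1713
Extrapolate from 239.0 ft to 422.0 ft: V₃ = 40.6 × (422.0/239.0)^0.1713 = 40.6 × 1.1023 = 44.7531 mph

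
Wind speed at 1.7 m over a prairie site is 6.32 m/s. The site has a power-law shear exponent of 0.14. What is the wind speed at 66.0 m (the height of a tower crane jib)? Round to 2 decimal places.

10.55 m/s

Power-law profile: V₂ = V₁ · (z₂/z₁)^α
V₂ = 6.32 × (66.0/1.7)^0.14 = 6.32 × (38.8235)^0.14
    = 6.32 × 1.6691 = 10.5485 m/s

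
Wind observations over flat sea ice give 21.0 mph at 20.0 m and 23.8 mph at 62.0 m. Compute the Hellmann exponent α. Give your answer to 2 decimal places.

Power law: V₂/V₁ = (z₂/z₁)^α ⇒ α = ln(V₂/V₁) / ln(z₂/z₁)
α = ln(23.8/21.0) / ln(62.0/20.0) = ln(1.1333) / ln(3.1000)
  = 0.12516 / 1.13140 = 0.11063

α ≈ 0.11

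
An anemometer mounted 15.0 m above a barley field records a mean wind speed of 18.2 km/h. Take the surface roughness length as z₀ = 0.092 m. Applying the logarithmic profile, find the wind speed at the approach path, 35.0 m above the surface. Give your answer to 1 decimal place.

21.2 km/h

Log law: V(z) ∝ ln(z/z₀), so V₂/V₁ = ln(z₂/z₀) / ln(z₁/z₀).
ln(35.0/0.092) = 5.9413, ln(15.0/0.092) = 5.0940
V₂ = 18.2 × 5.9413/5.0940 = 18.2 × 1.1663 = 21.2272 km/h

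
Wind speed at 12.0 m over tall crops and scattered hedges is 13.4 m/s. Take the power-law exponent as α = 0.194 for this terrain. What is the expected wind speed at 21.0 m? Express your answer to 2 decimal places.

14.94 m/s

Power-law profile: V₂ = V₁ · (z₂/z₁)^α
V₂ = 13.4 × (21.0/12.0)^0.194 = 13.4 × (1.7500)^0.194
    = 13.4 × 1.1147 = 14.9367 m/s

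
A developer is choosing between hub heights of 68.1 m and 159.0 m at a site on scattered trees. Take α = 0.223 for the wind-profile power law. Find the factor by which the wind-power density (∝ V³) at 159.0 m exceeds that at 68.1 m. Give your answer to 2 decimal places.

Speed ratio: V_B/V_A = (z_B/z_A)^α = (159.0/68.1)^0.223 = (2.3348)^0.223 = 1.20815
Power-density ratio: P_B/P_A = (V_B/V_A)³ = (1.20815)³ = 1.76343

1.76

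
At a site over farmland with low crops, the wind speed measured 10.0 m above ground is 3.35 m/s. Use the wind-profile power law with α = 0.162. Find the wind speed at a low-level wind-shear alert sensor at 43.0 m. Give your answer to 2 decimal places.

4.24 m/s

Power-law profile: V₂ = V₁ · (z₂/z₁)^α
V₂ = 3.35 × (43.0/10.0)^0.162 = 3.35 × (4.3000)^0.162
    = 3.35 × 1.2665 = 4.2429 m/s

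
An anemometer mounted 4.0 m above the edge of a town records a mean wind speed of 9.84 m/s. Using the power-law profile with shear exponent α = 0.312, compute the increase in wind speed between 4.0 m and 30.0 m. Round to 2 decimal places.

8.61 m/s

Power law: V₂ = V₁ · (z₂/z₁)^α = 9.84 × (7.5000)^0.312 = 18.4508 m/s
ΔV = 18.4508 − 9.84 = 8.6108 m/s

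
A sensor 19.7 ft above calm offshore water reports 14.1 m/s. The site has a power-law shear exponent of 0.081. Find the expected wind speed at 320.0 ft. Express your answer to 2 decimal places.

17.67 m/s

Power-law profile: V₂ = V₁ · (z₂/z₁)^α
V₂ = 14.1 × (320.0/19.7)^0.081 = 14.1 × (16.2437)^0.081
    = 14.1 × 1.2533 = 17.6720 m/s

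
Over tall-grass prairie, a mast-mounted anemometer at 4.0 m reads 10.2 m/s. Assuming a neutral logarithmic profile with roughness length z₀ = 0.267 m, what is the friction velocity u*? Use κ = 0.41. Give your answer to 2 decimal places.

Log law: V(z) = (u*/κ) · ln(z/z₀) ⇒ u* = κ · V / ln(z/z₀)
u* = 0.41 × 10.2 / ln(4.0/0.267) = 0.41 × 10.2 / 2.7068
   = 4.1820 / 2.7068 = 1.5450 m/s

u* ≈ 1.54 m/s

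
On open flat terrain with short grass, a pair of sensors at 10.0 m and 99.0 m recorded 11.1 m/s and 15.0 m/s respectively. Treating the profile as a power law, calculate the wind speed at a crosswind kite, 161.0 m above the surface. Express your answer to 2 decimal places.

15.99 m/s

First find α: α = ln(V₂/V₁)/ln(z₂/z₁) = ln(15.0/11.1)/ln(99.0/10.0) = 0.30111/2.29253 = 0.1313
Extrapolate from 99.0 m to 161.0 m: V₃ = 15.0 × (161.0/99.0)^0.1313 = 15.0 × 1.0660 = 15.9893 m/s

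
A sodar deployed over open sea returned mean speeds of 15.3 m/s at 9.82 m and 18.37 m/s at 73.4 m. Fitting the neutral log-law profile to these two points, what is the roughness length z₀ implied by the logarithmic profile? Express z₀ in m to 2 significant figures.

Log law: V(z) ∝ ln(z/z₀). With r = V₁/V₂ = 15.3/18.37 = 0.83288,
r · ln(z₂/z₀) = ln(z₁/z₀) ⇒ ln z₀ = (ln z₁ − r·ln z₂)/(1 − r)
ln z₀ = (2.28442 − 0.83288×4.29592) / 0.16712 = -7.7403
z₀ = exp(-7.7403) = 0.0004349 m

z₀ ≈ 0.00043 m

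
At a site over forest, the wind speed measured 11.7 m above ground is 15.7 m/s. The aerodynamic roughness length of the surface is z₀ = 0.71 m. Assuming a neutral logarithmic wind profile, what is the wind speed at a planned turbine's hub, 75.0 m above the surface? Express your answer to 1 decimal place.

26.1 m/s

Log law: V(z) ∝ ln(z/z₀), so V₂/V₁ = ln(z₂/z₀) / ln(z₁/z₀).
ln(75.0/0.71) = 4.6600, ln(11.7/0.71) = 2.8021
V₂ = 15.7 × 4.6600/2.8021 = 15.7 × 1.6630 = 26.1098 m/s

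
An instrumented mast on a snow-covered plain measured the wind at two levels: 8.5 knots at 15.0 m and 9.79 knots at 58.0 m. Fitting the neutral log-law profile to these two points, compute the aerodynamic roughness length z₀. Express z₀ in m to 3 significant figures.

Log law: V(z) ∝ ln(z/z₀). With r = V₁/V₂ = 8.5/9.79 = 0.86823,
r · ln(z₂/z₀) = ln(z₁/z₀) ⇒ ln z₀ = (ln z₁ − r·ln z₂)/(1 − r)
ln z₀ = (2.70805 − 0.86823×4.06044) / 0.13177 = -6.2031
z₀ = exp(-6.2031) = 0.002023 m

z₀ ≈ 0.00202 m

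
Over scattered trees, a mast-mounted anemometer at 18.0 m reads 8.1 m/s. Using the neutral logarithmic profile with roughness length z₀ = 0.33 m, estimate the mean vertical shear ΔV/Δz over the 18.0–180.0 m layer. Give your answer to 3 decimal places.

Log law: V₂ = V₁ · ln(z₂/z₀)/ln(z₁/z₀) = 8.1 × 6.3016/3.9990 = 12.7639 m/s
ΔV/Δz = (12.7639 − 8.1)/(180.0 − 18.0) = 4.6639/162.0000 = 0.02879 m/s/m

0.029 m/s/m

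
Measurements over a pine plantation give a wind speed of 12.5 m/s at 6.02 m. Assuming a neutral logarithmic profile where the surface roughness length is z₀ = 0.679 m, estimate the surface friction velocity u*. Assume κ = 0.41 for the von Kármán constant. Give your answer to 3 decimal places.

Log law: V(z) = (u*/κ) · ln(z/z₀) ⇒ u* = κ · V / ln(z/z₀)
u* = 0.41 × 12.5 / ln(6.02/0.679) = 0.41 × 12.5 / 2.1822
   = 5.1250 / 2.1822 = 2.3485 m/s

u* ≈ 2.349 m/s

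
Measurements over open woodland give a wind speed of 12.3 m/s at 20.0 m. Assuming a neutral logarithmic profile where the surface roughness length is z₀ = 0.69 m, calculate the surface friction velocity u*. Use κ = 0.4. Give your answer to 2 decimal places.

Log law: V(z) = (u*/κ) · ln(z/z₀) ⇒ u* = κ · V / ln(z/z₀)
u* = 0.4 × 12.3 / ln(20.0/0.69) = 0.4 × 12.3 / 3.3668
   = 4.9200 / 3.3668 = 1.4613 m/s

u* ≈ 1.46 m/s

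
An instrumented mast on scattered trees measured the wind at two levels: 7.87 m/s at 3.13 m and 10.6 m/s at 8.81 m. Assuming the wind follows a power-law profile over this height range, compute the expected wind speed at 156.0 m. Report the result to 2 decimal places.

First find α: α = ln(V₂/V₁)/ln(z₂/z₁) = ln(10.6/7.87)/ln(8.81/3.13) = 0.29780/1.03485 = 0.2878
Extrapolate from 8.81 m to 156.0 m: V₃ = 10.6 × (156.0/8.81)^0.2878 = 10.6 × 2.2865 = 24.2371 m/s

24.24 m/s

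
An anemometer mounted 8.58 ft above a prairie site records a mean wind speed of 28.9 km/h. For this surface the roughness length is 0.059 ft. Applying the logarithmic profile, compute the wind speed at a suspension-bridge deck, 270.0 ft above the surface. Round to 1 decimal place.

48.9 km/h

Log law: V(z) ∝ ln(z/z₀), so V₂/V₁ = ln(z₂/z₀) / ln(z₁/z₀).
ln(270.0/0.059) = 8.4286, ln(8.58/0.059) = 4.9797
V₂ = 28.9 × 8.4286/4.9797 = 28.9 × 1.6926 = 48.9166 km/h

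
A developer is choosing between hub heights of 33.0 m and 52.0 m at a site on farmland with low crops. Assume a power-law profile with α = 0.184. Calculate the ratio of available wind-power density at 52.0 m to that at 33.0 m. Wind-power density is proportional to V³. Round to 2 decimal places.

1.29

Speed ratio: V_B/V_A = (z_B/z_A)^α = (52.0/33.0)^0.184 = (1.5758)^0.184 = 1.08727
Power-density ratio: P_B/P_A = (V_B/V_A)³ = (1.08727)³ = 1.28533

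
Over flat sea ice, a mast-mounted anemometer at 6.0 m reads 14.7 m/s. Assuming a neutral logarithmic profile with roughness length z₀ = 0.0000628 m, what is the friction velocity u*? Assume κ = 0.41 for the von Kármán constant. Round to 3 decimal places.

u* ≈ 0.526 m/s

Log law: V(z) = (u*/κ) · ln(z/z₀) ⇒ u* = κ · V / ln(z/z₀)
u* = 0.41 × 14.7 / ln(6.0/0.0000628) = 0.41 × 14.7 / 11.4673
   = 6.0270 / 11.4673 = 0.5256 m/s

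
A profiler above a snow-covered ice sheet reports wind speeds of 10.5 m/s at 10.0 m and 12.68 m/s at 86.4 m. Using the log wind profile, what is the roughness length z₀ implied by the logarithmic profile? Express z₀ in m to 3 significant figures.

z₀ ≈ 0.000309 m

Log law: V(z) ∝ ln(z/z₀). With r = V₁/V₂ = 10.5/12.68 = 0.82808,
r · ln(z₂/z₀) = ln(z₁/z₀) ⇒ ln z₀ = (ln z₁ − r·ln z₂)/(1 − r)
ln z₀ = (2.30259 − 0.82808×4.45899) / 0.17192 = -8.0838
z₀ = exp(-8.0838) = 0.0003085 m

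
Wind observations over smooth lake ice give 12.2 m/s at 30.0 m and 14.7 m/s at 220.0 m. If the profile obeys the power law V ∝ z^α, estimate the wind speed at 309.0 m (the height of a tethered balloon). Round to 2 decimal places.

First find α: α = ln(V₂/V₁)/ln(z₂/z₁) = ln(14.7/12.2)/ln(220.0/30.0) = 0.18641/1.99243 = 0.0936
Extrapolate from 220.0 m to 309.0 m: V₃ = 14.7 × (309.0/220.0)^0.0936 = 14.7 × 1.0323 = 15.1747 m/s

15.17 m/s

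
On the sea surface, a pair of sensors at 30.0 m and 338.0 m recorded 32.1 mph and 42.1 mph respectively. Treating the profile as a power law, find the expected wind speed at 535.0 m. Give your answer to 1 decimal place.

44.3 mph

First find α: α = ln(V₂/V₁)/ln(z₂/z₁) = ln(42.1/32.1)/ln(338.0/30.0) = 0.27119/2.42185 = 0.1120
Extrapolate from 338.0 m to 535.0 m: V₃ = 42.1 × (535.0/338.0)^0.1120 = 42.1 × 1.0528 = 44.3215 mph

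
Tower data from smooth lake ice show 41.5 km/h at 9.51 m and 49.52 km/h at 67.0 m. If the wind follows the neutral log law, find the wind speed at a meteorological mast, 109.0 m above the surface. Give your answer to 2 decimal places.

51.52 km/h

Log law: V ∝ ln(z/z₀). From the pair, with r = V₁/V₂ = 0.83805,
ln z₀ = (ln z₁ − r·ln z₂)/(1 − r) = (2.2523 − 0.83805×4.2047)/0.16195 = -7.8502 → z₀ = 0.0003897 m
V₃ = V₁ · ln(z₃/z₀)/ln(z₁/z₀) = 41.5 × 12.5416/10.1026 = 51.5191 km/h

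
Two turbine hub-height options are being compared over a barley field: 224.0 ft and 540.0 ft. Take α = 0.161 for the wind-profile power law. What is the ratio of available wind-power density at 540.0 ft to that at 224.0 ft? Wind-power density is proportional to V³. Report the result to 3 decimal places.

1.530

Speed ratio: V_B/V_A = (z_B/z_A)^α = (540.0/224.0)^0.161 = (2.4107)^0.161 = 1.15219
Power-density ratio: P_B/P_A = (V_B/V_A)³ = (1.15219)³ = 1.52959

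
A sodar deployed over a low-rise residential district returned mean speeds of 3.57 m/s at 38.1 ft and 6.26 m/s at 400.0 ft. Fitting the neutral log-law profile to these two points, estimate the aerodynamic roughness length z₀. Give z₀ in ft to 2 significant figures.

Log law: V(z) ∝ ln(z/z₀). With r = V₁/V₂ = 3.57/6.26 = 0.57029,
r · ln(z₂/z₀) = ln(z₁/z₀) ⇒ ln z₀ = (ln z₁ − r·ln z₂)/(1 − r)
ln z₀ = (3.64021 − 0.57029×5.99146) / 0.42971 = 0.5198
z₀ = exp(0.5198) = 1.682 ft

z₀ ≈ 1.7 ft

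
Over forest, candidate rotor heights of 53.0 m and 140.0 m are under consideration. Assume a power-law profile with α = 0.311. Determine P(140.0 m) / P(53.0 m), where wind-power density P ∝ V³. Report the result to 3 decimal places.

Speed ratio: V_B/V_A = (z_B/z_A)^α = (140.0/53.0)^0.311 = (2.6415)^0.311 = 1.35268
Power-density ratio: P_B/P_A = (V_B/V_A)³ = (1.35268)³ = 2.47507

2.475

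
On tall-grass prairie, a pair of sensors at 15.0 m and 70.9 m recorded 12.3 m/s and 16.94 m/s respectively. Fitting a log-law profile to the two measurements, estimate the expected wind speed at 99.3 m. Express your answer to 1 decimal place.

Log law: V ∝ ln(z/z₀). From the pair, with r = V₁/V₂ = 0.72609,
ln z₀ = (ln z₁ − r·ln z₂)/(1 − r) = (2.7081 − 0.72609×4.2613)/0.27391 = -1.4093 → z₀ = 0.2443 m
V₃ = V₁ · ln(z₃/z₀)/ln(z₁/z₀) = 12.3 × 6.0075/4.1174 = 17.9464 m/s

17.9 m/s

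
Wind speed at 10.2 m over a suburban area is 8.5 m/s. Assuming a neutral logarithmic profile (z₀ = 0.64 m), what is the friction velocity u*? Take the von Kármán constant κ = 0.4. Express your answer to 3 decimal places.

Log law: V(z) = (u*/κ) · ln(z/z₀) ⇒ u* = κ · V / ln(z/z₀)
u* = 0.4 × 8.5 / ln(10.2/0.64) = 0.4 × 8.5 / 2.7687
   = 3.4000 / 2.7687 = 1.2280 m/s

u* ≈ 1.228 m/s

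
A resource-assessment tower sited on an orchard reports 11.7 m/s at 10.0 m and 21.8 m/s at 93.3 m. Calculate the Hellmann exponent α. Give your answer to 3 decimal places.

Power law: V₂/V₁ = (z₂/z₁)^α ⇒ α = ln(V₂/V₁) / ln(z₂/z₁)
α = ln(21.8/11.7) / ln(93.3/10.0) = ln(1.8632) / ln(9.3300)
  = 0.62232 / 2.23324 = 0.27866

α ≈ 0.279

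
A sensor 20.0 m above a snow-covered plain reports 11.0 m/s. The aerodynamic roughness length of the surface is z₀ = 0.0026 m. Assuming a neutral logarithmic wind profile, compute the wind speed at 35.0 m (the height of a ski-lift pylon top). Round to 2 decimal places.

Log law: V(z) ∝ ln(z/z₀), so V₂/V₁ = ln(z₂/z₀) / ln(z₁/z₀).
ln(35.0/0.0026) = 9.5076, ln(20.0/0.0026) = 8.9480
V₂ = 11.0 × 9.5076/8.9480 = 11.0 × 1.0625 = 11.6880 m/s

11.69 m/s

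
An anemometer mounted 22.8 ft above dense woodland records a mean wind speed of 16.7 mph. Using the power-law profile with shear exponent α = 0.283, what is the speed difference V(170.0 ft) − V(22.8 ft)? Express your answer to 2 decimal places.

Power law: V₂ = V₁ · (z₂/z₁)^α = 16.7 × (7.4561)^0.283 = 29.4875 mph
ΔV = 29.4875 − 16.7 = 12.7875 mph

12.79 mph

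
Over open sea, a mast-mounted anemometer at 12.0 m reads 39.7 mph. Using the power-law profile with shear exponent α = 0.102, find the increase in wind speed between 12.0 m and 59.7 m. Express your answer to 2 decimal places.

7.06 mph

Power law: V₂ = V₁ · (z₂/z₁)^α = 39.7 × (4.9750)^0.102 = 46.7588 mph
ΔV = 46.7588 − 39.7 = 7.0588 mph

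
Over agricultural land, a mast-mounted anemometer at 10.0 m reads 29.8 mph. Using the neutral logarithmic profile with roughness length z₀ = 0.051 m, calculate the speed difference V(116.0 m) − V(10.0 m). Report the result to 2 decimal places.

13.84 mph

Log law: V₂ = V₁ · ln(z₂/z₀)/ln(z₁/z₀) = 29.8 × 7.7295/5.2785 = 43.6372 mph
ΔV = 43.6372 − 29.8 = 13.8372 mph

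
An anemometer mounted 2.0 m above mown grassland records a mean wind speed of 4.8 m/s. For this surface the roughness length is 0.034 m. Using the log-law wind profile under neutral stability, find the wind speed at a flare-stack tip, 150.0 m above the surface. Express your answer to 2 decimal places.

9.89 m/s

Log law: V(z) ∝ ln(z/z₀), so V₂/V₁ = ln(z₂/z₀) / ln(z₁/z₀).
ln(150.0/0.034) = 8.3920, ln(2.0/0.034) = 4.0745
V₂ = 4.8 × 8.3920/4.0745 = 4.8 × 2.0596 = 9.8862 m/s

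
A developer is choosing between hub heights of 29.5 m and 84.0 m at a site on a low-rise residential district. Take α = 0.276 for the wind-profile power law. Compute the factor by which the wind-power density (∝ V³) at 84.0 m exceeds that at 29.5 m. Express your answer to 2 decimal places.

Speed ratio: V_B/V_A = (z_B/z_A)^α = (84.0/29.5)^0.276 = (2.8475)^0.276 = 1.33484
Power-density ratio: P_B/P_A = (V_B/V_A)³ = (1.33484)³ = 2.37843

2.38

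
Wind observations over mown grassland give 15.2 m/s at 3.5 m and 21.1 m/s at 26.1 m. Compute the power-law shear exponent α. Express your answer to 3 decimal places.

α ≈ 0.163

Power law: V₂/V₁ = (z₂/z₁)^α ⇒ α = ln(V₂/V₁) / ln(z₂/z₁)
α = ln(21.1/15.2) / ln(26.1/3.5) = ln(1.3882) / ln(7.4571)
  = 0.32798 / 2.00917 = 0.16324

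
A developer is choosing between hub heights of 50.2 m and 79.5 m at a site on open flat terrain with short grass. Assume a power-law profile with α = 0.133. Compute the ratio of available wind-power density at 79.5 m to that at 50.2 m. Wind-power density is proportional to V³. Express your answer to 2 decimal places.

1.20

Speed ratio: V_B/V_A = (z_B/z_A)^α = (79.5/50.2)^0.133 = (1.5837)^0.133 = 1.06305
Power-density ratio: P_B/P_A = (V_B/V_A)³ = (1.06305)³ = 1.20134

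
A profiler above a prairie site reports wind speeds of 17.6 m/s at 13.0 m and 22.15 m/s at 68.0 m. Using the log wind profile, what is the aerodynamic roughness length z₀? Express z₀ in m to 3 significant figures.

Log law: V(z) ∝ ln(z/z₀). With r = V₁/V₂ = 17.6/22.15 = 0.79458,
r · ln(z₂/z₀) = ln(z₁/z₀) ⇒ ln z₀ = (ln z₁ − r·ln z₂)/(1 − r)
ln z₀ = (2.56495 − 0.79458×4.21951) / 0.20542 = -3.8351
z₀ = exp(-3.8351) = 0.02160 m

z₀ ≈ 0.0216 m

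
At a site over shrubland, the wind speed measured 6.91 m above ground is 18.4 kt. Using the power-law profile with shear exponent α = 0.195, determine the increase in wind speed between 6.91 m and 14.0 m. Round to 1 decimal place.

2.7 kt

Power law: V₂ = V₁ · (z₂/z₁)^α = 18.4 × (2.0260)^0.195 = 21.1161 kt
ΔV = 21.1161 − 18.4 = 2.7161 kt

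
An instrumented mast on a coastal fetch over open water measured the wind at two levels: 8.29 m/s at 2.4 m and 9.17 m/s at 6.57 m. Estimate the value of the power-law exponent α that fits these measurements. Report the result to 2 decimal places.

α ≈ 0.10

Power law: V₂/V₁ = (z₂/z₁)^α ⇒ α = ln(V₂/V₁) / ln(z₂/z₁)
α = ln(9.17/8.29) / ln(6.57/2.4) = ln(1.1062) / ln(2.7375)
  = 0.10089 / 1.00705 = 0.10018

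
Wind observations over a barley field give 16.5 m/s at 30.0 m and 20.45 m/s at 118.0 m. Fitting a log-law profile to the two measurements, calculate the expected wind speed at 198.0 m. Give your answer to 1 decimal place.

Log law: V ∝ ln(z/z₀). From the pair, with r = V₁/V₂ = 0.80685,
ln z₀ = (ln z₁ − r·ln z₂)/(1 − r) = (3.4012 − 0.80685×4.7707)/0.19315 = -2.3194 → z₀ = 0.09833 m
V₃ = V₁ · ln(z₃/z₀)/ln(z₁/z₀) = 16.5 × 7.6077/5.7206 = 21.9429 m/s

21.9 m/s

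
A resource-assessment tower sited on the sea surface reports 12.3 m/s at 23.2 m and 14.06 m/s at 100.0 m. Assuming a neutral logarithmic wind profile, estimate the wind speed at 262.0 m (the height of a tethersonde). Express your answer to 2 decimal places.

15.22 m/s

Log law: V ∝ ln(z/z₀). From the pair, with r = V₁/V₂ = 0.87482,
ln z₀ = (ln z₁ − r·ln z₂)/(1 − r) = (3.1442 − 0.87482×4.6052)/0.12518 = -7.0664 → z₀ = 0.0008533 m
V₃ = V₁ · ln(z₃/z₀)/ln(z₁/z₀) = 12.3 × 12.6347/10.2105 = 15.2203 m/s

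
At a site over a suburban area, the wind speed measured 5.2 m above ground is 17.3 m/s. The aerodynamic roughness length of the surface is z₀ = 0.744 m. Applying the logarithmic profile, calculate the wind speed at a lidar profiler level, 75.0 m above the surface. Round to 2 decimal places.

Log law: V(z) ∝ ln(z/z₀), so V₂/V₁ = ln(z₂/z₀) / ln(z₁/z₀).
ln(75.0/0.744) = 4.6132, ln(5.2/0.744) = 1.9444
V₂ = 17.3 × 4.6132/1.9444 = 17.3 × 2.3726 = 41.0458 m/s

41.05 m/s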